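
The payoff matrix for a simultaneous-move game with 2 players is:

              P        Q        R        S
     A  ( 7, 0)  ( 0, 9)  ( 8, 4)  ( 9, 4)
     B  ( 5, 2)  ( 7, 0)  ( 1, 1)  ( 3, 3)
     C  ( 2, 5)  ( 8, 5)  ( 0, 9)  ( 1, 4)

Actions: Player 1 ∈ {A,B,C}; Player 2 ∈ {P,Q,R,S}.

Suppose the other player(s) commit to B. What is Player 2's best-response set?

u_2(P vs B) = 2
u_2(Q vs B) = 0
u_2(R vs B) = 1
u_2(S vs B) = 3
max payoff 3 at {S}

BR_2 = {S}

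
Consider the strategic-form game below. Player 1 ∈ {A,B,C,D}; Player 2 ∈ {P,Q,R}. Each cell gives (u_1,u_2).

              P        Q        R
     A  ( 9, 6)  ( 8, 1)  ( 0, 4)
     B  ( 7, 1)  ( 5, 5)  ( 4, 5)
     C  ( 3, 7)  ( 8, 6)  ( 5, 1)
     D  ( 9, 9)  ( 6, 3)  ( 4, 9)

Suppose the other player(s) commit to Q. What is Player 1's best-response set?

P1 best: {A,C}

u_1(A vs Q) = 8
u_1(B vs Q) = 5
u_1(C vs Q) = 8
u_1(D vs Q) = 6
max payoff 8 at {A,C}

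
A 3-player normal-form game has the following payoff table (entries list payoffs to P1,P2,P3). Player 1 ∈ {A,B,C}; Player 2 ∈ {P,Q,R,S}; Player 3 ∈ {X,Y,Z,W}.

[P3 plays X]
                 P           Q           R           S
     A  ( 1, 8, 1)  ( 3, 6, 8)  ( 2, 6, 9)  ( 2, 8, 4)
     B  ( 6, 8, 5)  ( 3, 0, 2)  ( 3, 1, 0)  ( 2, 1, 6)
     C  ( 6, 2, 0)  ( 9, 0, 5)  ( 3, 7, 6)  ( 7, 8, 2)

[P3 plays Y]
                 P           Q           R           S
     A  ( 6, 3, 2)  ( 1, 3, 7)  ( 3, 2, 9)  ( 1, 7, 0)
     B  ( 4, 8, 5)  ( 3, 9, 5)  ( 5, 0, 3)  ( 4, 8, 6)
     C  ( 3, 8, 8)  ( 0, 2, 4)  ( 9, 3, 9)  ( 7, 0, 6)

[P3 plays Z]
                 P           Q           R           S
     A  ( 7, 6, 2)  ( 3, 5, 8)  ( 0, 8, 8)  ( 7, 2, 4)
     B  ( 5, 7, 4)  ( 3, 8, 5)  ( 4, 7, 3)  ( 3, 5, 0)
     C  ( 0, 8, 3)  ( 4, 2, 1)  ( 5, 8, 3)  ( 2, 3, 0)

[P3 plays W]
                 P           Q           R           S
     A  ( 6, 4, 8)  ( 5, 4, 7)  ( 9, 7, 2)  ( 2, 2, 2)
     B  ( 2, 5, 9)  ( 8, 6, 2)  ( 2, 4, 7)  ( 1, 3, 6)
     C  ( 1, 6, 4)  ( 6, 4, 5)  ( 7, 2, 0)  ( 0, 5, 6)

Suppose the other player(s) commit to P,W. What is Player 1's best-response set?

BR_1 = {A}

u_1(A vs P,W) = 6
u_1(B vs P,W) = 2
u_1(C vs P,W) = 1
max payoff 6 at {A}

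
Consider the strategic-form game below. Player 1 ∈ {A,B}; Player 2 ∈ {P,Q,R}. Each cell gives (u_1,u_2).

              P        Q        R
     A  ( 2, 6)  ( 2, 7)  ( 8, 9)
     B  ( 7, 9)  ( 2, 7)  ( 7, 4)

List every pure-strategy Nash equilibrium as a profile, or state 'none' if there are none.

(A,P): not NE [P1→B gives 7>2; P2→R gives 9>6]
(A,Q): not NE [P2→R gives 9>7]
(A,R): NE
(B,P): NE
(B,Q): not NE [P2→P gives 9>7]
(B,R): not NE [P1→A gives 8>7; P2→P gives 9>4]

PSNE = {(A,R), (B,P)}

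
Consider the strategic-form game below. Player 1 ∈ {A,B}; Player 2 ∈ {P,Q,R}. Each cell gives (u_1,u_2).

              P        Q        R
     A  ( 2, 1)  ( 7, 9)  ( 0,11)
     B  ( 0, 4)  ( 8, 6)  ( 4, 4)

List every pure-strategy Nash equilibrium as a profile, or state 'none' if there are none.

(A,P): not NE [P2→R gives 11>1]
(A,Q): not NE [P1→B gives 8>7; P2→R gives 11>9]
(A,R): not NE [P1→B gives 4>0]
(B,P): not NE [P1→A gives 2>0; P2→Q gives 6>4]
(B,Q): NE
(B,R): not NE [P2→Q gives 6>4]

NE set: (B,Q)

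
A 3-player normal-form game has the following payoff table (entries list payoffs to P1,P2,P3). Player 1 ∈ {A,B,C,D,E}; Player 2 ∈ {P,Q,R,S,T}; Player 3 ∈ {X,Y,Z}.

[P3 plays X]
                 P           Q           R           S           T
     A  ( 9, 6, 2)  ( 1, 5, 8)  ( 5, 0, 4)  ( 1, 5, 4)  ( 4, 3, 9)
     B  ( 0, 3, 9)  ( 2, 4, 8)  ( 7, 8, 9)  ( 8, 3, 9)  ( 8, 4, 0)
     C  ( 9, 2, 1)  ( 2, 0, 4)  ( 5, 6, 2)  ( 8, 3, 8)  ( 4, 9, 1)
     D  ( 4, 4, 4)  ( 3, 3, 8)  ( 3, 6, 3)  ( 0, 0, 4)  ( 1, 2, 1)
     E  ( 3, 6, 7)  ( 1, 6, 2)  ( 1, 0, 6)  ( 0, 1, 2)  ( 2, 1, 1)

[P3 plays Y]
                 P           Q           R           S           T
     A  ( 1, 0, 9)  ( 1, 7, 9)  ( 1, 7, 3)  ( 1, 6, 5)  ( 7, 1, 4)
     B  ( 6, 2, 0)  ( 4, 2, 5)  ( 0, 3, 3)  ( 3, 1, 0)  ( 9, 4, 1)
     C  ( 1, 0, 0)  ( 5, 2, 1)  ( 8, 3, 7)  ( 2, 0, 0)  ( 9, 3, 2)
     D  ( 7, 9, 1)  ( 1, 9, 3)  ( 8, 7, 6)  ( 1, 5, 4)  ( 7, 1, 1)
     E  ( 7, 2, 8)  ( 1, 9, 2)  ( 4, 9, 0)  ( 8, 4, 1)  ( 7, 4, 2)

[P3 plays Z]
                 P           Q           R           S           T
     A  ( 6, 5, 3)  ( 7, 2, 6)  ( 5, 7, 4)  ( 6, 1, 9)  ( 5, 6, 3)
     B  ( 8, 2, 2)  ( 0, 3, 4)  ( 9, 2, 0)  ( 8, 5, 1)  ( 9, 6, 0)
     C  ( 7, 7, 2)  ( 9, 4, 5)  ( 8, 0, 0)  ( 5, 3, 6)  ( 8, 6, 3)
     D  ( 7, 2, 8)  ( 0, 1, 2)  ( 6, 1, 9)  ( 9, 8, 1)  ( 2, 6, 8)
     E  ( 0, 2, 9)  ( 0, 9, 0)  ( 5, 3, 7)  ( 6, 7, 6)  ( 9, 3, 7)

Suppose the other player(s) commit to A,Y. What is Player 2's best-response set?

u_2(P vs A,Y) = 0
u_2(Q vs A,Y) = 7
u_2(R vs A,Y) = 7
u_2(S vs A,Y) = 6
u_2(T vs A,Y) = 1
max payoff 7 at {Q,R}

P2 best: {Q,R}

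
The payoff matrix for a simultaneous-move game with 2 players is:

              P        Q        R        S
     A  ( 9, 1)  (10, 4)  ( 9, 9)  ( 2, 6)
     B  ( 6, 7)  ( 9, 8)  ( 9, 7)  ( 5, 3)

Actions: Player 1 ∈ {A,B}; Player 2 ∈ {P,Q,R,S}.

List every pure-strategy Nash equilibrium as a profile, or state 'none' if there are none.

(A,P): not NE [P2→R gives 9>1]
(A,Q): not NE [P2→R gives 9>4]
(A,R): NE
(A,S): not NE [P1→B gives 5>2; P2→R gives 9>6]
(B,P): not NE [P1→A gives 9>6; P2→Q gives 8>7]
(B,Q): not NE [P1→A gives 10>9]
(B,R): not NE [P2→Q gives 8>7]
(B,S): not NE [P2→Q gives 8>3]

PSNE = {(A,R)}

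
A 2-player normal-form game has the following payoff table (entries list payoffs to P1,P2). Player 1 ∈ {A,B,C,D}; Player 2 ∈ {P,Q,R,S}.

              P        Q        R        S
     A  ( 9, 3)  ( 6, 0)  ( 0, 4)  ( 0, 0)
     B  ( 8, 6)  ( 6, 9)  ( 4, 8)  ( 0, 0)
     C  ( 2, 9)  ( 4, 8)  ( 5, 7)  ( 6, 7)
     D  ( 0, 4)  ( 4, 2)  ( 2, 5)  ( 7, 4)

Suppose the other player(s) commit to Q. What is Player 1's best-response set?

u_1(A vs Q) = 6
u_1(B vs Q) = 6
u_1(C vs Q) = 4
u_1(D vs Q) = 4
max payoff 6 at {A,B}

BR_1 = {A,B}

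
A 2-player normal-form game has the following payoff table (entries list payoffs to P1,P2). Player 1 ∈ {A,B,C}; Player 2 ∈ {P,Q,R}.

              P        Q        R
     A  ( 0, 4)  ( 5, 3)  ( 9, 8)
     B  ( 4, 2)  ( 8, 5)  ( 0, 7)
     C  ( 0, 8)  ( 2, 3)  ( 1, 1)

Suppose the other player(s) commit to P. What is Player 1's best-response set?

u_1(A vs P) = 0
u_1(B vs P) = 4
u_1(C vs P) = 0
max payoff 4 at {B}

BR_1 = {B}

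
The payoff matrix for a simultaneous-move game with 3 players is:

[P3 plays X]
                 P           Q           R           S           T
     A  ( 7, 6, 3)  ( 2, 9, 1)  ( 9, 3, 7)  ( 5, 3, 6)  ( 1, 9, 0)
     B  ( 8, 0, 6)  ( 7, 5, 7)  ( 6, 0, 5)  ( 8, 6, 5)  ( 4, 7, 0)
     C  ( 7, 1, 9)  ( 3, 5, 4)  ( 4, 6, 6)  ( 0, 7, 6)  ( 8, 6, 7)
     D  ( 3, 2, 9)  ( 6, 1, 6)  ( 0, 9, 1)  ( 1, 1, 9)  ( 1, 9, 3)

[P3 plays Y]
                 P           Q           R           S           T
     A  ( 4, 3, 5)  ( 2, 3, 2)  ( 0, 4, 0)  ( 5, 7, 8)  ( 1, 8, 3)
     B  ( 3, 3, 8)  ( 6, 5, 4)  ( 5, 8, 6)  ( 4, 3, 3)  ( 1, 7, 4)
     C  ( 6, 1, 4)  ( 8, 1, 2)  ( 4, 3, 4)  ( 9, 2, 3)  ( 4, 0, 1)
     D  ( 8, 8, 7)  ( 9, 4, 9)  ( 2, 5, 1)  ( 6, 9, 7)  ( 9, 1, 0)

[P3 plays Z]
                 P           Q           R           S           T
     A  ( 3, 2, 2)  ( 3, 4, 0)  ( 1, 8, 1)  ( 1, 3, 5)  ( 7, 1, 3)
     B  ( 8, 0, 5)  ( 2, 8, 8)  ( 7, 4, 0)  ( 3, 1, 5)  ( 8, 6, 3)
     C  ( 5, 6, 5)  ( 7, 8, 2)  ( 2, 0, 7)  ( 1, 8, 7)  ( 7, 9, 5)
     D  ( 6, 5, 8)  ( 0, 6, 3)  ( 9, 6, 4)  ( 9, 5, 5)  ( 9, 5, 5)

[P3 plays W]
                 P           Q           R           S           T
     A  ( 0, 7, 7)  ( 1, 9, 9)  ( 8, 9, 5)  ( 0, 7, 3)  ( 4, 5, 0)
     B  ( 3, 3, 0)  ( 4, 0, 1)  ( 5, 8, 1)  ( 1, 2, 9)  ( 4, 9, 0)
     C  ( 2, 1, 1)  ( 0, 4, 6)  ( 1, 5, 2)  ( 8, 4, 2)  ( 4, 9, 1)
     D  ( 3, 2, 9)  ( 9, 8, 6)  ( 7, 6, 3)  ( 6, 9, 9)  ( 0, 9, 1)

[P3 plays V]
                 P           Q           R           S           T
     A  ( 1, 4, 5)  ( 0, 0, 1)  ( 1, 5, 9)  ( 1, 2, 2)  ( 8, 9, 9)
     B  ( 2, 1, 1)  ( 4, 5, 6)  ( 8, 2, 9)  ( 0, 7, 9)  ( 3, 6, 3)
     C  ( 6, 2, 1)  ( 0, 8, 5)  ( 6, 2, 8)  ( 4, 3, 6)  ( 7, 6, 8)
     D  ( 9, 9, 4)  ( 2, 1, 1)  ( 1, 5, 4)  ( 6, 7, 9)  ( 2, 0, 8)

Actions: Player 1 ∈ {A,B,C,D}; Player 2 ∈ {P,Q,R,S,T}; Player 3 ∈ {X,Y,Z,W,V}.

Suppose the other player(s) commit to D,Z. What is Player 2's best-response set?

argmax u_2 = {Q,R}

u_2(P vs D,Z) = 5
u_2(Q vs D,Z) = 6
u_2(R vs D,Z) = 6
u_2(S vs D,Z) = 5
u_2(T vs D,Z) = 5
max payoff 6 at {Q,R}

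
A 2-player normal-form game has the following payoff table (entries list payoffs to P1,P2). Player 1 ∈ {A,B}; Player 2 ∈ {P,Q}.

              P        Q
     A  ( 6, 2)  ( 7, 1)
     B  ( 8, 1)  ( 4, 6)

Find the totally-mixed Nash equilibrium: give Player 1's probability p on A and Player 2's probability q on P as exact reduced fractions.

P1 mixes 5/6 on A; P2 mixes 3/5 on P

P1 indiff ⇒ q·6+(1-q)·7 = q·8+(1-q)·4 ⇒ q(-2) = (1-q)(-3) ⇒ q = 3/5
P2 indiff ⇒ p·2+(1-p)·1 = p·1+(1-p)·6 ⇒ p(1) = (1-p)(5) ⇒ p = 5/6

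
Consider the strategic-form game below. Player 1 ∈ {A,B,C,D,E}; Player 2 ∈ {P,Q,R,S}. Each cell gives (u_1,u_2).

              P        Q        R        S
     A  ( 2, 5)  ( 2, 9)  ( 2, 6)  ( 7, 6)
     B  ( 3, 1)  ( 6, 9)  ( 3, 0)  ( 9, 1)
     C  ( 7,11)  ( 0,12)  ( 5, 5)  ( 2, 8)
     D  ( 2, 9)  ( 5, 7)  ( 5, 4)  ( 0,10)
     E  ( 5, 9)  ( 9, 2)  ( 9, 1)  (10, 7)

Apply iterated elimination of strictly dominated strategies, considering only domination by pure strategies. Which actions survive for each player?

Remaining: P1:{C,E} P2:{P,Q}

P1 drop A (B beats it: P:3>2 Q:6>2 R:3>2 S:9>7)
P1 drop B (E beats it: P:5>3 Q:9>6 R:9>3 S:10>9)
P1 drop D (E beats it: P:5>2 Q:9>5 R:9>5 S:10>0)
P2 drop R (P beats it: C:11>5 E:9>1)
P2 drop S (P beats it: C:11>8 E:9>7)
P1→{C,E} P2→{P,Q}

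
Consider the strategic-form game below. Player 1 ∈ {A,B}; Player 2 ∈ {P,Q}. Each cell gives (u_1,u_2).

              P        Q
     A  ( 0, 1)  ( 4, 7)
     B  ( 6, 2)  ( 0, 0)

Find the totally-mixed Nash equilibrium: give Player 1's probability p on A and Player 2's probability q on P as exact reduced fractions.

(p,q) = (1/4, 2/5)

P1 indiff ⇒ q·0+(1-q)·4 = q·6+(1-q)·0 ⇒ q(-6) = (1-q)(-4) ⇒ q = 2/5
P2 indiff ⇒ p·1+(1-p)·2 = p·7+(1-p)·0 ⇒ p(-6) = (1-p)(-2) ⇒ p = 1/4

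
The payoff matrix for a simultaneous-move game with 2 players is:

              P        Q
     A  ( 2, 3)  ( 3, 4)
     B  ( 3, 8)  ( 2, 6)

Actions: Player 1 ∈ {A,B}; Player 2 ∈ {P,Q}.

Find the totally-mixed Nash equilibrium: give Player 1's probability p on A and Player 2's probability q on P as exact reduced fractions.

P1 indiff ⇒ q·2+(1-q)·3 = q·3+(1-q)·2 ⇒ q(-1) = (1-q)(-1) ⇒ q = 1/2
P2 indiff ⇒ p·3+(1-p)·8 = p·4+(1-p)·6 ⇒ p(-1) = (1-p)(-2) ⇒ p = 2/3

P1 mixes 2/3 on A; P2 mixes 1/2 on P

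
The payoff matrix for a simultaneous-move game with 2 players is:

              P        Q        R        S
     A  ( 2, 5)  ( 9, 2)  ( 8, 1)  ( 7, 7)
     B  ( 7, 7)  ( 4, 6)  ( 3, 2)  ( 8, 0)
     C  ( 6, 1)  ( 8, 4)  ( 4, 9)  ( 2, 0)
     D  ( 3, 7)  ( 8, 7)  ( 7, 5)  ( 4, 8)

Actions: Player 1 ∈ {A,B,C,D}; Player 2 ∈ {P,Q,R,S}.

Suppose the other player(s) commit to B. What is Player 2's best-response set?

argmax u_2 = {P}

u_2(P vs B) = 7
u_2(Q vs B) = 6
u_2(R vs B) = 2
u_2(S vs B) = 0
max payoff 7 at {P}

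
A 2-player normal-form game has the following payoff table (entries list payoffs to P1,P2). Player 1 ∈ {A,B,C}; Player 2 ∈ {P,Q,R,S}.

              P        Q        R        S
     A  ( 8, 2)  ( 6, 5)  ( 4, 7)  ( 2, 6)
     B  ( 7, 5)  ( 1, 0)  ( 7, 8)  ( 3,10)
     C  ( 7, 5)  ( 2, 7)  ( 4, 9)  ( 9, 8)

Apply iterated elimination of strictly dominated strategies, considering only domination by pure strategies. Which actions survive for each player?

P2 drop P (R beats it: A:7>2 B:8>5 C:9>5)
P2 drop Q (R beats it: A:7>5 B:8>0 C:9>7)
P1 drop A (B beats it: R:7>4 S:3>2)
P1→{B,C} P2→{R,S}

IESDS → P1:{B,C} P2:{R,S}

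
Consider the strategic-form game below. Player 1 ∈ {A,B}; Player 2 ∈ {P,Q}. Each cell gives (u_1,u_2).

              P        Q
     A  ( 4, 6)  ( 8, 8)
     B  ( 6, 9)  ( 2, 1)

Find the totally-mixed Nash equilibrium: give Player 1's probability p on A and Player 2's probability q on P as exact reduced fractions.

(p,q) = (4/5, 3/4)

P1 indiff ⇒ q·4+(1-q)·8 = q·6+(1-q)·2 ⇒ q(-2) = (1-q)(-6) ⇒ q = 3/4
P2 indiff ⇒ p·6+(1-p)·9 = p·8+(1-p)·1 ⇒ p(-2) = (1-p)(-8) ⇒ p = 4/5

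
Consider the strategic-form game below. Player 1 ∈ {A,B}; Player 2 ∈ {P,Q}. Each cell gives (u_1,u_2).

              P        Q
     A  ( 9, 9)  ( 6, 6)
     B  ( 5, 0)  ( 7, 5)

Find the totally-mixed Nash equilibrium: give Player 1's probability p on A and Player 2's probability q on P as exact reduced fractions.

p=5/8, q=1/5

P1 indiff ⇒ q·9+(1-q)·6 = q·5+(1-q)·7 ⇒ q(4) = (1-q)(1) ⇒ q = 1/5
P2 indiff ⇒ p·9+(1-p)·0 = p·6+(1-p)·5 ⇒ p(3) = (1-p)(5) ⇒ p = 5/8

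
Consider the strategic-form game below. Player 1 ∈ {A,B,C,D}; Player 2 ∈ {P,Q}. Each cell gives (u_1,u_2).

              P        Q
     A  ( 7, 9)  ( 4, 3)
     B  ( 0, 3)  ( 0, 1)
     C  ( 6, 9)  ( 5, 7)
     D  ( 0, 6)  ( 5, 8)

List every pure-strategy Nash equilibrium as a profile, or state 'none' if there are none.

NE set: (A,P), (D,Q)

(A,P): NE
(A,Q): not NE [P1→D gives 5>4; P2→P gives 9>3]
(B,P): not NE [P1→A gives 7>0]
(B,Q): not NE [P1→D gives 5>0; P2→P gives 3>1]
(C,P): not NE [P1→A gives 7>6]
(C,Q): not NE [P2→P gives 9>7]
(D,P): not NE [P1→A gives 7>0; P2→Q gives 8>6]
(D,Q): NE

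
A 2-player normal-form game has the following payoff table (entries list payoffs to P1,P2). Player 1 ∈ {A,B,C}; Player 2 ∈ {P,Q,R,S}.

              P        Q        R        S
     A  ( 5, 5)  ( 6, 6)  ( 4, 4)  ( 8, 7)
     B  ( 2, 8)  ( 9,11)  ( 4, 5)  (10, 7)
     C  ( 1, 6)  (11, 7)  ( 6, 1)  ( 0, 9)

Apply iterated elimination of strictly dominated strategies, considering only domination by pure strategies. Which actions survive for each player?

P2 drop P (Q beats it: A:6>5 B:11>8 C:7>6)
P2 drop R (Q beats it: A:6>4 B:11>5 C:7>1)
P1 drop A (B beats it: Q:9>6 S:10>8)
P1→{B,C} P2→{Q,S}

Remaining: P1:{B,C} P2:{Q,S}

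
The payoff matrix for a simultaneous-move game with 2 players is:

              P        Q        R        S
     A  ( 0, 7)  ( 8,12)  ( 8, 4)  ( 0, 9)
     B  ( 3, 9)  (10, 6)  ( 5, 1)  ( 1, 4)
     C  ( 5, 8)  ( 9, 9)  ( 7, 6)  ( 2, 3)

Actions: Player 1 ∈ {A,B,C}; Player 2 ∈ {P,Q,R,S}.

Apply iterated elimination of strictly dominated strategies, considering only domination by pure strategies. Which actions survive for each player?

Survivors P1:{B,C} P2:{P,Q}

P2 drop R (P beats it: A:7>4 B:9>1 C:8>6)
P1 drop A (B beats it: P:3>0 Q:10>8 S:1>0)
P2 drop S (P beats it: B:9>4 C:8>3)
P1→{B,C} P2→{P,Q}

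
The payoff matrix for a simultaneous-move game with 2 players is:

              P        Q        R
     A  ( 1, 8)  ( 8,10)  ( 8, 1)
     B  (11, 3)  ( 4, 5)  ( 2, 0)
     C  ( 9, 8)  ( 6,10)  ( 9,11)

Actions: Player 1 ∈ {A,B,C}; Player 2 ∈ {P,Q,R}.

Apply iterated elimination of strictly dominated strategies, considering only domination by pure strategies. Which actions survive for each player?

P2 drop P (Q beats it: A:10>8 B:5>3 C:10>8)
P1 drop B (A beats it: Q:8>4 R:8>2)
P1→{A,C} P2→{Q,R}

Survivors P1:{A,C} P2:{Q,R}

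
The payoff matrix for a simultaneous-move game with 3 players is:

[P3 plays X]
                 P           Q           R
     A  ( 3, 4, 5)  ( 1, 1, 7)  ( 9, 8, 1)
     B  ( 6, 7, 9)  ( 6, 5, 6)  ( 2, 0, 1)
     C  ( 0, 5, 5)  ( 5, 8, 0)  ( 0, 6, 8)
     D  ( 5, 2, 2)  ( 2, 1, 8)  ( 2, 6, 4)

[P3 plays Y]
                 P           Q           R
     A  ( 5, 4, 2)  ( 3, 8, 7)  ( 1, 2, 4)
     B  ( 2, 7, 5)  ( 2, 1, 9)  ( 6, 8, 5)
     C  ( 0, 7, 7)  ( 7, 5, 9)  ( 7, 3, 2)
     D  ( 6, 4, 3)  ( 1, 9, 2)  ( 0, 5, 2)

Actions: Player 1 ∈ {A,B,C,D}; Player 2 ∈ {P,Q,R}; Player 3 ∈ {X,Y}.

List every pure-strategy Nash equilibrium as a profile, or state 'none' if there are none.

(A,P,X): not NE [P1→B gives 6>3; P2→R gives 8>4]
(A,P,Y): not NE [P1→D gives 6>5; P2→Q gives 8>4; P3→X gives 5>2]
(A,Q,X): not NE [P1→B gives 6>1; P2→R gives 8>1]
(A,Q,Y): not NE [P1→C gives 7>3]
(A,R,X): not NE [P3→Y gives 4>1]
(A,R,Y): not NE [P1→C gives 7>1; P2→Q gives 8>2]
(B,P,X): NE
(B,P,Y): not NE [P1→D gives 6>2; P2→R gives 8>7; P3→X gives 9>5]
(B,Q,X): not NE [P2→P gives 7>5; P3→Y gives 9>6]
(B,Q,Y): not NE [P1→C gives 7>2; P2→R gives 8>1]
(B,R,X): not NE [P1→A gives 9>2; P2→P gives 7>0; P3→Y gives 5>1]
(B,R,Y): not NE [P1→C gives 7>6]
(C,P,X): not NE [P1→B gives 6>0; P2→Q gives 8>5; P3→Y gives 7>5]
(C,P,Y): not NE [P1→D gives 6>0]
(C,Q,X): not NE [P1→B gives 6>5; P3→Y gives 9>0]
(C,Q,Y): not NE [P2→P gives 7>5]
(C,R,X): not NE [P1→A gives 9>0; P2→Q gives 8>6]
(C,R,Y): not NE [P2→P gives 7>3; P3→X gives 8>2]
(D,P,X): not NE [P1→B gives 6>5; P2→R gives 6>2; P3→Y gives 3>2]
(D,P,Y): not NE [P2→Q gives 9>4]
(D,Q,X): not NE [P1→B gives 6>2; P2→R gives 6>1]
(D,Q,Y): not NE [P1→C gives 7>1; P3→X gives 8>2]
(D,R,X): not NE [P1→A gives 9>2]
(D,R,Y): not NE [P1→C gives 7>0; P2→Q gives 9>5; P3→X gives 4>2]

PSNE = {(B,P,X)}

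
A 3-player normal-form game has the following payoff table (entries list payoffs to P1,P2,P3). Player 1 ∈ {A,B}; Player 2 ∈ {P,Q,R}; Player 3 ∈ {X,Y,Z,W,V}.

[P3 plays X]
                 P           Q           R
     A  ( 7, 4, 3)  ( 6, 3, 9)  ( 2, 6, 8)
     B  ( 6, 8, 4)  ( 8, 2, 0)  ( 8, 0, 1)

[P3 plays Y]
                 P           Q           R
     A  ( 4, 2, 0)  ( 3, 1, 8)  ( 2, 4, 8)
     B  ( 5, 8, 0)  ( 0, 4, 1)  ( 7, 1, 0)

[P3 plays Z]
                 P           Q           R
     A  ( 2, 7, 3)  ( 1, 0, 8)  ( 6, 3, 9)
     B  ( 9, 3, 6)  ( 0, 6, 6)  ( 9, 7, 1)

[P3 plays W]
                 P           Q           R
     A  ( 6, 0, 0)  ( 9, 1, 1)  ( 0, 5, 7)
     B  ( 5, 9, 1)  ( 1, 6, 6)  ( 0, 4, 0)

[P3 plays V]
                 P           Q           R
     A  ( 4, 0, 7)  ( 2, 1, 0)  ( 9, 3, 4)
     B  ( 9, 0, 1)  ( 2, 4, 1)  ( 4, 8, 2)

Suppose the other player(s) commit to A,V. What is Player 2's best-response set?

P2 best: {R}

u_2(P vs A,V) = 0
u_2(Q vs A,V) = 1
u_2(R vs A,V) = 3
max payoff 3 at {R}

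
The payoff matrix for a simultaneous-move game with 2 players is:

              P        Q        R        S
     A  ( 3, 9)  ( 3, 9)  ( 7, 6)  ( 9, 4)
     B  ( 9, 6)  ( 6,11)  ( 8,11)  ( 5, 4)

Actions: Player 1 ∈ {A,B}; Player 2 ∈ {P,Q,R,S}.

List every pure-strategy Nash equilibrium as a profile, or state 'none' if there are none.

Nash profiles: (B,Q), (B,R)

(A,P): not NE [P1→B gives 9>3]
(A,Q): not NE [P1→B gives 6>3]
(A,R): not NE [P1→B gives 8>7; P2→Q gives 9>6]
(A,S): not NE [P2→Q gives 9>4]
(B,P): not NE [P2→R gives 11>6]
(B,Q): NE
(B,R): NE
(B,S): not NE [P1→A gives 9>5; P2→R gives 11>4]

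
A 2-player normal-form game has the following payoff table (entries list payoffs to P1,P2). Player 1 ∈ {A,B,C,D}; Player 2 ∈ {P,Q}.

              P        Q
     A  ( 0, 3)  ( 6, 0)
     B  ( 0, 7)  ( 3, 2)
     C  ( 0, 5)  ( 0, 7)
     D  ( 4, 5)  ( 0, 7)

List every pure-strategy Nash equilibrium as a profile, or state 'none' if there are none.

(A,P): not NE [P1→D gives 4>0]
(A,Q): not NE [P2→P gives 3>0]
(B,P): not NE [P1→D gives 4>0]
(B,Q): not NE [P1→A gives 6>3; P2→P gives 7>2]
(C,P): not NE [P1→D gives 4>0; P2→Q gives 7>5]
(C,Q): not NE [P1→A gives 6>0]
(D,P): not NE [P2→Q gives 7>5]
(D,Q): not NE [P1→A gives 6>0]

No pure NE.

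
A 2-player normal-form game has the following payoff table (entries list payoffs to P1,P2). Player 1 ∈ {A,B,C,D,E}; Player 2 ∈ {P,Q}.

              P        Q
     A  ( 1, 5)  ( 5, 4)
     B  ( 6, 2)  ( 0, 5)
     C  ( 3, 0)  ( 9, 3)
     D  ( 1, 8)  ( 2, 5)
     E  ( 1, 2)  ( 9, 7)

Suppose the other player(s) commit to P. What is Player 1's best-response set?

u_1(A vs P) = 1
u_1(B vs P) = 6
u_1(C vs P) = 3
u_1(D vs P) = 1
u_1(E vs P) = 1
max payoff 6 at {B}

P1 best: {B}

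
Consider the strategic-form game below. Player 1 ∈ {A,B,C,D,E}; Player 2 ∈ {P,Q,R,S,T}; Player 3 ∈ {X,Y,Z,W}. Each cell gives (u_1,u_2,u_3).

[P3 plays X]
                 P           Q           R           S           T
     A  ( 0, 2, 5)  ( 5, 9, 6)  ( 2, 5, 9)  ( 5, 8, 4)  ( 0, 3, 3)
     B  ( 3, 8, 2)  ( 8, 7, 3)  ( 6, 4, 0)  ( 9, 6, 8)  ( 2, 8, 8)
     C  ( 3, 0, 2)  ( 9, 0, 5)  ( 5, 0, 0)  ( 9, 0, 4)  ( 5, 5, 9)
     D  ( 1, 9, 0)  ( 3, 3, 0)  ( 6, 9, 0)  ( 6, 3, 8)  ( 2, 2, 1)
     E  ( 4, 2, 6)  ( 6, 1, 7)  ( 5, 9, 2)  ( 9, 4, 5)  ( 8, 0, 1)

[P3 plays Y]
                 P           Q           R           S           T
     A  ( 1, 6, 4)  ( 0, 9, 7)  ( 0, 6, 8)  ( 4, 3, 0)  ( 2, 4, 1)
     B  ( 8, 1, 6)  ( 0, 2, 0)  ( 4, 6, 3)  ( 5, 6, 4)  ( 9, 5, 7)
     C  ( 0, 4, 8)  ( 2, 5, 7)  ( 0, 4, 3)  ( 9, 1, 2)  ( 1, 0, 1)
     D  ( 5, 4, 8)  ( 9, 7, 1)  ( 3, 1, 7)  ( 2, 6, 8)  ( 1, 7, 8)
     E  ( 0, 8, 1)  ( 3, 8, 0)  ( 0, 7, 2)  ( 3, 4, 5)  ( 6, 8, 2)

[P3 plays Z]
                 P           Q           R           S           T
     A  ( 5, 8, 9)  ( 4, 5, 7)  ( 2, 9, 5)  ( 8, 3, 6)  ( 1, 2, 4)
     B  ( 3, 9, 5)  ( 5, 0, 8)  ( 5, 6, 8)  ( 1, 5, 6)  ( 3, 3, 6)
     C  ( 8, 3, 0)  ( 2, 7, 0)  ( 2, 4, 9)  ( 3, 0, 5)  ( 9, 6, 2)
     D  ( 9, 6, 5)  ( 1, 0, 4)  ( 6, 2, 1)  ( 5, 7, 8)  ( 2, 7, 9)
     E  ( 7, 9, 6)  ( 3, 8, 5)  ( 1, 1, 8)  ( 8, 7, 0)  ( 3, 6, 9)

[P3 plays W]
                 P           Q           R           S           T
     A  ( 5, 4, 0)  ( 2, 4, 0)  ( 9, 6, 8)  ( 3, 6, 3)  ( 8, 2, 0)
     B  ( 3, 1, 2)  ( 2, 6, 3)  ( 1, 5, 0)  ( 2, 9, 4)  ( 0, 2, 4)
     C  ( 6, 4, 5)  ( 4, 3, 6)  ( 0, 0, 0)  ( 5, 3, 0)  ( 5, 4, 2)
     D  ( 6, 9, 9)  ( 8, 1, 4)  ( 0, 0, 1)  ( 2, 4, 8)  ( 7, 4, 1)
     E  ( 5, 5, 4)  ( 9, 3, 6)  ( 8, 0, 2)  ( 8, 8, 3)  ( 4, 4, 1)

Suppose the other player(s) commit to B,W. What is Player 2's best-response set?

u_2(P vs B,W) = 1
u_2(Q vs B,W) = 6
u_2(R vs B,W) = 5
u_2(S vs B,W) = 9
u_2(T vs B,W) = 2
max payoff 9 at {S}

BR_2 = {S}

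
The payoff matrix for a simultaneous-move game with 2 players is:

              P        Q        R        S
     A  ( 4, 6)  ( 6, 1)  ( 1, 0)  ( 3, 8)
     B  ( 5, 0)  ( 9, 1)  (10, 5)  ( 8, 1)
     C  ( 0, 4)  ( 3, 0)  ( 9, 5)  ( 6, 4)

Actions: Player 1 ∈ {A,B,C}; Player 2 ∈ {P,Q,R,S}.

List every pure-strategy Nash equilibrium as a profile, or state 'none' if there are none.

(A,P): not NE [P1→B gives 5>4; P2→S gives 8>6]
(A,Q): not NE [P1→B gives 9>6; P2→S gives 8>1]
(A,R): not NE [P1→B gives 10>1; P2→S gives 8>0]
(A,S): not NE [P1→B gives 8>3]
(B,P): not NE [P2→R gives 5>0]
(B,Q): not NE [P2→R gives 5>1]
(B,R): NE
(B,S): not NE [P2→R gives 5>1]
(C,P): not NE [P1→B gives 5>0; P2→R gives 5>4]
(C,Q): not NE [P1→B gives 9>3; P2→R gives 5>0]
(C,R): not NE [P1→B gives 10>9]
(C,S): not NE [P1→B gives 8>6; P2→R gives 5>4]

PSNE = {(B,R)}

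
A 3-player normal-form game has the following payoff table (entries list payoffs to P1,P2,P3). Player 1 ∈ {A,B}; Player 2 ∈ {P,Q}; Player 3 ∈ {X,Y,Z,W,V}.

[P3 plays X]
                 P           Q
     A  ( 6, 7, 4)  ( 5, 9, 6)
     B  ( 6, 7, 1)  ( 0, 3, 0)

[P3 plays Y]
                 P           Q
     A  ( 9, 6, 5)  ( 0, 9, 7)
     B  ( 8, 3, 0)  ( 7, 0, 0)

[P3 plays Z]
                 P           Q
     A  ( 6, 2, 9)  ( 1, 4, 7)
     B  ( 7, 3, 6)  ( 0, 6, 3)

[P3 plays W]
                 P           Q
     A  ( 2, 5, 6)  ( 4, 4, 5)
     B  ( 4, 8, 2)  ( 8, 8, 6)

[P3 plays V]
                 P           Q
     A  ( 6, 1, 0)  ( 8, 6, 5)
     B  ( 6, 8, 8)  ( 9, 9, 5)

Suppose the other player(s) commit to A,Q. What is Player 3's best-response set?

P3 best: {Y,Z}

u_3(X vs A,Q) = 6
u_3(Y vs A,Q) = 7
u_3(Z vs A,Q) = 7
u_3(W vs A,Q) = 5
u_3(V vs A,Q) = 5
max payoff 7 at {Y,Z}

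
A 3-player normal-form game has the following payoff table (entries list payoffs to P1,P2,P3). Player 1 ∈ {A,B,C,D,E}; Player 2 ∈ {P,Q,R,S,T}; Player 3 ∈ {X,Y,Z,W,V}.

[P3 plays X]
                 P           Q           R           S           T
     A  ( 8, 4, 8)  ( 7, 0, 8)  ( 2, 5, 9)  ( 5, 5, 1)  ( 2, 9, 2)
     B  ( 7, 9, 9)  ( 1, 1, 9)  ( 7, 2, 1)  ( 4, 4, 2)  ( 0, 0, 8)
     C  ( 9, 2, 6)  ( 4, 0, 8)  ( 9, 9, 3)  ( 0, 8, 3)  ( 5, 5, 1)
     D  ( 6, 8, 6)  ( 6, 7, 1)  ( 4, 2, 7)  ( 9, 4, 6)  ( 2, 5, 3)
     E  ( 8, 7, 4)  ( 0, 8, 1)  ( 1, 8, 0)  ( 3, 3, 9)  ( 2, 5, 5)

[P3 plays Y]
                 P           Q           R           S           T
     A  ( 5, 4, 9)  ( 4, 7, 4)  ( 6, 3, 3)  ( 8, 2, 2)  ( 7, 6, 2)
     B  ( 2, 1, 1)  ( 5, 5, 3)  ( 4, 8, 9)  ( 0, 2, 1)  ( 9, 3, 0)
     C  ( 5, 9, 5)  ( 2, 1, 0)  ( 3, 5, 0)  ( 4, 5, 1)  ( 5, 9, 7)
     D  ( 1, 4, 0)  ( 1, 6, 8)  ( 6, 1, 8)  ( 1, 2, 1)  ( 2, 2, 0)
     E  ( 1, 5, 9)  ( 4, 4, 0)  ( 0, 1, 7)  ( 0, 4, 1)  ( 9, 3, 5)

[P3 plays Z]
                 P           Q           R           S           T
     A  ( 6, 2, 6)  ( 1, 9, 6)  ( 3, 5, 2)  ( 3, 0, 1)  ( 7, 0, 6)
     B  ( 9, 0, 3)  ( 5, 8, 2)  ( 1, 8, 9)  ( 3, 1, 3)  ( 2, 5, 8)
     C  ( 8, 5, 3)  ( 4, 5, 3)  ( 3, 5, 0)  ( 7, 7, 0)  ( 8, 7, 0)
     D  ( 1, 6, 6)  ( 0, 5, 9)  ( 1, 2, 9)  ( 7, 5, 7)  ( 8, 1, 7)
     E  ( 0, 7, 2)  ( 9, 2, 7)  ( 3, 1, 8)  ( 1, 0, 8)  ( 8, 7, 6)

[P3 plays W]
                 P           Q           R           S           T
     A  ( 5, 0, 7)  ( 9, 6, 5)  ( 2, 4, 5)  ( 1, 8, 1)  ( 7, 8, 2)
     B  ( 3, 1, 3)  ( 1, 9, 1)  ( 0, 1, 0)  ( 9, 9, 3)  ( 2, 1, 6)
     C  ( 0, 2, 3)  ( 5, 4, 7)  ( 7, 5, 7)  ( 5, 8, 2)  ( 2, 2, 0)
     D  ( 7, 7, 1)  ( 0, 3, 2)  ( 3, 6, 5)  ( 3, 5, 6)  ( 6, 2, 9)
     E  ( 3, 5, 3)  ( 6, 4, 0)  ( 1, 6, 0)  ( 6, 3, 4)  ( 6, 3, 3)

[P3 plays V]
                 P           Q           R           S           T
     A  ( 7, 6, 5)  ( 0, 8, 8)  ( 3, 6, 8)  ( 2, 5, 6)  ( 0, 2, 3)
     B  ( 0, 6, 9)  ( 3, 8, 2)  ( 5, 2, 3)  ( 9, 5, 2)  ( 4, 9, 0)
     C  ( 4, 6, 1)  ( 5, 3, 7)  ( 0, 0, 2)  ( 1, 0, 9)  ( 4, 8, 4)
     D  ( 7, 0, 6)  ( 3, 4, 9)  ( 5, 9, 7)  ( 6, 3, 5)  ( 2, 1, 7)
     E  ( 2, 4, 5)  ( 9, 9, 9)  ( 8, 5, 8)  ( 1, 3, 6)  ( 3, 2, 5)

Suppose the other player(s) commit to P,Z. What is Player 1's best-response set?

argmax u_1 = {B}

u_1(A vs P,Z) = 6
u_1(B vs P,Z) = 9
u_1(C vs P,Z) = 8
u_1(D vs P,Z) = 1
u_1(E vs P,Z) = 0
max payoff 9 at {B}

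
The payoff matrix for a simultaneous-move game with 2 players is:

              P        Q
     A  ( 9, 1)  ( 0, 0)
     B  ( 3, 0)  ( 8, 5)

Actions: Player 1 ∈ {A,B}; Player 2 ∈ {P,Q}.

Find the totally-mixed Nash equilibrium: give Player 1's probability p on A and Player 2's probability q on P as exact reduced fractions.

P1 indiff ⇒ q·9+(1-q)·0 = q·3+(1-q)·8 ⇒ q(6) = (1-q)(8) ⇒ q = 4/7
P2 indiff ⇒ p·1+(1-p)·0 = p·0+(1-p)·5 ⇒ p(1) = (1-p)(5) ⇒ p = 5/6

P1 mixes 5/6 on A; P2 mixes 4/7 on P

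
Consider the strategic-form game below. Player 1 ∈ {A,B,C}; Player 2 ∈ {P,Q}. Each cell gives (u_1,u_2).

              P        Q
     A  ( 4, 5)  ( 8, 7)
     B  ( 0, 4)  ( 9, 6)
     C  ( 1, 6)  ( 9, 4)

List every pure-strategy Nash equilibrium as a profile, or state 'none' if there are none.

NE set: (B,Q)

(A,P): not NE [P2→Q gives 7>5]
(A,Q): not NE [P1→C gives 9>8]
(B,P): not NE [P1→A gives 4>0; P2→Q gives 6>4]
(B,Q): NE
(C,P): not NE [P1→A gives 4>1]
(C,Q): not NE [P2→P gives 6>4]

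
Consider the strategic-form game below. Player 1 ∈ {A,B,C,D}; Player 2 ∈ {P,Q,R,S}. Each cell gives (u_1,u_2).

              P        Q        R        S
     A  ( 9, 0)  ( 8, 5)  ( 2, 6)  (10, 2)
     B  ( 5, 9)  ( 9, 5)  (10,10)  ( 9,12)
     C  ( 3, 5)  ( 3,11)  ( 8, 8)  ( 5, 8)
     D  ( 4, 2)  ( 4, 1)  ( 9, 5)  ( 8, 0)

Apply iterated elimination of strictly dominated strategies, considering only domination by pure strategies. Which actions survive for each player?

IESDS → P1:{A,B} P2:{R,S}

P1 drop C (B beats it: P:5>3 Q:9>3 R:10>8 S:9>5)
P1 drop D (B beats it: P:5>4 Q:9>4 R:10>9 S:9>8)
P2 drop P (R beats it: A:6>0 B:10>9)
P2 drop Q (R beats it: A:6>5 B:10>5)
P1→{A,B} P2→{R,S}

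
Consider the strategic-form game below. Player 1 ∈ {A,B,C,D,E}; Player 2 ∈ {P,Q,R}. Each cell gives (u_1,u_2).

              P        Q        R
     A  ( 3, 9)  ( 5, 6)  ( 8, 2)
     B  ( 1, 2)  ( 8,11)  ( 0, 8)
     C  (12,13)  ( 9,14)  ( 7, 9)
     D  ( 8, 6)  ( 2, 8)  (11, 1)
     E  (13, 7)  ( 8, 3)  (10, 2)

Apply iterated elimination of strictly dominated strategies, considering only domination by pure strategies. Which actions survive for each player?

IESDS → P1:{C,E} P2:{P,Q}

P1 drop A (E beats it: P:13>3 Q:8>5 R:10>8)
P1 drop B (C beats it: P:12>1 Q:9>8 R:7>0)
P2 drop R (P beats it: C:13>9 D:6>1 E:7>2)
P1 drop D (C beats it: P:12>8 Q:9>2)
P1→{C,E} P2→{P,Q}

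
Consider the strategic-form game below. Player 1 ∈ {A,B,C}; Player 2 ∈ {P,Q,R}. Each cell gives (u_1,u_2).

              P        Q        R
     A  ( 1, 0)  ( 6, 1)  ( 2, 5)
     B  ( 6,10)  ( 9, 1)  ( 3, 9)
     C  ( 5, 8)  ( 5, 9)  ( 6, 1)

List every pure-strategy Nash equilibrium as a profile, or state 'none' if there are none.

(A,P): not NE [P1→B gives 6>1; P2→R gives 5>0]
(A,Q): not NE [P1→B gives 9>6; P2→R gives 5>1]
(A,R): not NE [P1→C gives 6>2]
(B,P): NE
(B,Q): not NE [P2→P gives 10>1]
(B,R): not NE [P1→C gives 6>3; P2→P gives 10>9]
(C,P): not NE [P1→B gives 6>5; P2→Q gives 9>8]
(C,Q): not NE [P1→B gives 9>5]
(C,R): not NE [P2→Q gives 9>1]

Nash profiles: (B,P)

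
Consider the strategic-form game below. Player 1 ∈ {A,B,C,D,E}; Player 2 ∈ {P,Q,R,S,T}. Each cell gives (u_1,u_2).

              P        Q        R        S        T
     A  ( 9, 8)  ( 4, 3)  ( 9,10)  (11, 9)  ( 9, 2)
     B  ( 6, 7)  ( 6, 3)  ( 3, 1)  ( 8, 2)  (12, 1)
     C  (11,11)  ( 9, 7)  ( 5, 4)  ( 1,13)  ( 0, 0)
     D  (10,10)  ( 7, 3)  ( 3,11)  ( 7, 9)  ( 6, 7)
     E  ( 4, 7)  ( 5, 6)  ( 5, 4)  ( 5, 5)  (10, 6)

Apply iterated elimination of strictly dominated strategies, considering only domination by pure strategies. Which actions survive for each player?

Survivors P1:{A,C,D} P2:{P,R,S}

P2 drop Q (P beats it: A:8>3 B:7>3 C:11>7 D:10>3 E:7>6)
P2 drop T (P beats it: A:8>2 B:7>1 C:11>0 D:10>7 E:7>6)
P1 drop B (A beats it: P:9>6 R:9>3 S:11>8)
P1 drop E (A beats it: P:9>4 R:9>5 S:11>5)
P1→{A,C,D} P2→{P,R,S}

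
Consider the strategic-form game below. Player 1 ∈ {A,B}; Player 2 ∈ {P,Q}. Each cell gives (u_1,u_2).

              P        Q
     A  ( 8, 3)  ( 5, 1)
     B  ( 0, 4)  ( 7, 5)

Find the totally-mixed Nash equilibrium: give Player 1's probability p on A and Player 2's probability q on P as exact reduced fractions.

(p,q) = (1/3, 1/5)

P1 indiff ⇒ q·8+(1-q)·5 = q·0+(1-q)·7 ⇒ q(8) = (1-q)(2) ⇒ q = 1/5
P2 indiff ⇒ p·3+(1-p)·4 = p·1+(1-p)·5 ⇒ p(2) = (1-p)(1) ⇒ p = 1/3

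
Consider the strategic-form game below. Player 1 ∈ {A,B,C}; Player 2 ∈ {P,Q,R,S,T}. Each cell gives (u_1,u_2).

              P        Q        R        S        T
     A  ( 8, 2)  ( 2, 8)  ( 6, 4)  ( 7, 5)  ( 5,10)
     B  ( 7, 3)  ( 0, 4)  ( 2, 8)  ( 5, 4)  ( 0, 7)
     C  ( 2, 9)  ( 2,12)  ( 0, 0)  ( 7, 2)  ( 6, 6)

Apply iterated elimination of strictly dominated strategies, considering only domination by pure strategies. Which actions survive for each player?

IESDS → P1:{A,C} P2:{Q,T}

P1 drop B (A beats it: P:8>7 Q:2>0 R:6>2 S:7>5 T:5>0)
P2 drop P (Q beats it: A:8>2 C:12>9)
P2 drop R (Q beats it: A:8>4 C:12>0)
P2 drop S (Q beats it: A:8>5 C:12>2)
P1→{A,C} P2→{Q,T}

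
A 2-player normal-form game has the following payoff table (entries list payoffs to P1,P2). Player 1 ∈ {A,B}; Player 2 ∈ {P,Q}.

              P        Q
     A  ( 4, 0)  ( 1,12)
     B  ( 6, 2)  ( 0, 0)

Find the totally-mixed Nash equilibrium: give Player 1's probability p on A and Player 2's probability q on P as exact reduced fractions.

(p,q) = (1/7, 1/3)

P1 indiff ⇒ q·4+(1-q)·1 = q·6+(1-q)·0 ⇒ q(-2) = (1-q)(-1) ⇒ q = 1/3
P2 indiff ⇒ p·0+(1-p)·2 = p·12+(1-p)·0 ⇒ p(-12) = (1-p)(-2) ⇒ p = 1/7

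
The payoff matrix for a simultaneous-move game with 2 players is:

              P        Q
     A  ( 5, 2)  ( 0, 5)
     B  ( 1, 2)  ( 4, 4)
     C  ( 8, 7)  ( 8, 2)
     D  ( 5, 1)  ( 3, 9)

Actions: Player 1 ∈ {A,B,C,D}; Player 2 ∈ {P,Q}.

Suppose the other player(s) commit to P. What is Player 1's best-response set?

P1 best: {C}

u_1(A vs P) = 5
u_1(B vs P) = 1
u_1(C vs P) = 8
u_1(D vs P) = 5
max payoff 8 at {C}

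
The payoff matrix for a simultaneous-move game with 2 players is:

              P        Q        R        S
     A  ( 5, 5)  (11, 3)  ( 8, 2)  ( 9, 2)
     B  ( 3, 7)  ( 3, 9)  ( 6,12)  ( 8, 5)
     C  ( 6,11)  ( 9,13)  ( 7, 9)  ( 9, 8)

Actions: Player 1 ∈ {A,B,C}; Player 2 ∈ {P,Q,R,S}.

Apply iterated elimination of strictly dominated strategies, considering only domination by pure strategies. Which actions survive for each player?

P1 drop B (A beats it: P:5>3 Q:11>3 R:8>6 S:9>8)
P2 drop R (P beats it: A:5>2 C:11>9)
P2 drop S (P beats it: A:5>2 C:11>8)
P1→{A,C} P2→{P,Q}

Remaining: P1:{A,C} P2:{P,Q}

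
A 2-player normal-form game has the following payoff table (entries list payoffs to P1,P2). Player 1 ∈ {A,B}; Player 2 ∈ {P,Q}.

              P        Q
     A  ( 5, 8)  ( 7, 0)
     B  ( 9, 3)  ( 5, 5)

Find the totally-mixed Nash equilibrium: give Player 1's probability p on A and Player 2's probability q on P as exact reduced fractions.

P1 indiff ⇒ q·5+(1-q)·7 = q·9+(1-q)·5 ⇒ q(-4) = (1-q)(-2) ⇒ q = 1/3
P2 indiff ⇒ p·8+(1-p)·3 = p·0+(1-p)·5 ⇒ p(8) = (1-p)(2) ⇒ p = 1/5

(p,q) = (1/5, 1/3)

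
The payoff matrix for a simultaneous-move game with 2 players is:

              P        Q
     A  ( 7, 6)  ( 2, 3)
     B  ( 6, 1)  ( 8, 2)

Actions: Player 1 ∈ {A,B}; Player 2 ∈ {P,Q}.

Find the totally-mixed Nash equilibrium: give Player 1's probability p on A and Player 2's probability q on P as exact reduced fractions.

P1 indiff ⇒ q·7+(1-q)·2 = q·6+(1-q)·8 ⇒ q(1) = (1-q)(6) ⇒ q = 6/7
P2 indiff ⇒ p·6+(1-p)·1 = p·3+(1-p)·2 ⇒ p(3) = (1-p)(1) ⇒ p = 1/4

(p,q) = (1/4, 6/7)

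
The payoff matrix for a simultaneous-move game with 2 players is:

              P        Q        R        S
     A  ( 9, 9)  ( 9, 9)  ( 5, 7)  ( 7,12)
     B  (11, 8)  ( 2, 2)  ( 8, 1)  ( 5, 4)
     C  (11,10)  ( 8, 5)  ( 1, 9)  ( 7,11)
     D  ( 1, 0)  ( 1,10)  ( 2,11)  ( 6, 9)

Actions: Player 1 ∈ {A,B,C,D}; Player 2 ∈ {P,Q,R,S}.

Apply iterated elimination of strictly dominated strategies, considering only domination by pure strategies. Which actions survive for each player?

P1 drop D (A beats it: P:9>1 Q:9>1 R:5>2 S:7>6)
P2 drop Q (S beats it: A:12>9 B:4>2 C:11>5)
P2 drop R (P beats it: A:9>7 B:8>1 C:10>9)
P1→{A,B,C} P2→{P,S}

Survivors P1:{A,B,C} P2:{P,S}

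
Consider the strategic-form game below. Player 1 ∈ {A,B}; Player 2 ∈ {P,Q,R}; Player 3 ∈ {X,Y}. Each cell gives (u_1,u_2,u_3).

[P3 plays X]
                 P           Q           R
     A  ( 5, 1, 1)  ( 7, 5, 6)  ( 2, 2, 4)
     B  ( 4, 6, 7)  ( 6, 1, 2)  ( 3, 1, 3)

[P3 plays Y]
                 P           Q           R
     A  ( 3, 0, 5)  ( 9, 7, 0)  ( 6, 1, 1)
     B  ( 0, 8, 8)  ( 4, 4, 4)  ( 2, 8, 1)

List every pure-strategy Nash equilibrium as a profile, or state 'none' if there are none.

PSNE = {(A,Q,X)}

(A,P,X): not NE [P2→Q gives 5>1; P3→Y gives 5>1]
(A,P,Y): not NE [P2→Q gives 7>0]
(A,Q,X): NE
(A,Q,Y): not NE [P3→X gives 6>0]
(A,R,X): not NE [P1→B gives 3>2; P2→Q gives 5>2]
(A,R,Y): not NE [P2→Q gives 7>1; P3→X gives 4>1]
(B,P,X): not NE [P1→A gives 5>4; P3→Y gives 8>7]
(B,P,Y): not NE [P1→A gives 3>0]
(B,Q,X): not NE [P1→A gives 7>6; P2→P gives 6>1; P3→Y gives 4>2]
(B,Q,Y): not NE [P1→A gives 9>4; P2→R gives 8>4]
(B,R,X): not NE [P2→P gives 6>1]
(B,R,Y): not NE [P1→A gives 6>2; P3→X gives 3>1]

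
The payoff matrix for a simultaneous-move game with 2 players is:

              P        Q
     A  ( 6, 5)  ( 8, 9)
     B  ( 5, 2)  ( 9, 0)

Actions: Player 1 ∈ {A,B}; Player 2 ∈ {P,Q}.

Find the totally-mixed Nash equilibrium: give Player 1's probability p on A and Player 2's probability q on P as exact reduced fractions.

P1 indiff ⇒ q·6+(1-q)·8 = q·5+(1-q)·9 ⇒ q(1) = (1-q)(1) ⇒ q = 1/2
P2 indiff ⇒ p·5+(1-p)·2 = p·9+(1-p)·0 ⇒ p(-4) = (1-p)(-2) ⇒ p = 1/3

(p,q) = (1/3, 1/2)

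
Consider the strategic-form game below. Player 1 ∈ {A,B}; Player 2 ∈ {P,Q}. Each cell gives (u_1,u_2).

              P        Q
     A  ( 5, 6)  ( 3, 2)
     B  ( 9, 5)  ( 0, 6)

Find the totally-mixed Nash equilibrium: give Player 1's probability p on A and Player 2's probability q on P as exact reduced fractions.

(p,q) = (1/5, 3/7)

P1 indiff ⇒ q·5+(1-q)·3 = q·9+(1-q)·0 ⇒ q(-4) = (1-q)(-3) ⇒ q = 3/7
P2 indiff ⇒ p·6+(1-p)·5 = p·2+(1-p)·6 ⇒ p(4) = (1-p)(1) ⇒ p = 1/5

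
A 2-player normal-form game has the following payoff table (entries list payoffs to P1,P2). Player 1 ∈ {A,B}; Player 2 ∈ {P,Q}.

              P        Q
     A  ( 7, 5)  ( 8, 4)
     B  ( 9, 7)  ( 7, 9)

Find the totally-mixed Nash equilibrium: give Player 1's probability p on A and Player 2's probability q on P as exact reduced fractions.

P1 indiff ⇒ q·7+(1-q)·8 = q·9+(1-q)·7 ⇒ q(-2) = (1-q)(-1) ⇒ q = 1/3
P2 indiff ⇒ p·5+(1-p)·7 = p·4+(1-p)·9 ⇒ p(1) = (1-p)(2) ⇒ p = 2/3

P1 mixes 2/3 on A; P2 mixes 1/3 on P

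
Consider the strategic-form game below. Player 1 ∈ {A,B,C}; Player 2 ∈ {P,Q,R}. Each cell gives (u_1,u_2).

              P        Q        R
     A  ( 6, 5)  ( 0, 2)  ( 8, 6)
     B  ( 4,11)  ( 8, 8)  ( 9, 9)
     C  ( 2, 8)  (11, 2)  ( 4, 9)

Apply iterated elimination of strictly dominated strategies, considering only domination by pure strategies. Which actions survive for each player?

P2 drop Q (P beats it: A:5>2 B:11>8 C:8>2)
P1 drop C (A beats it: P:6>2 R:8>4)
P1→{A,B} P2→{P,R}

Survivors P1:{A,B} P2:{P,R}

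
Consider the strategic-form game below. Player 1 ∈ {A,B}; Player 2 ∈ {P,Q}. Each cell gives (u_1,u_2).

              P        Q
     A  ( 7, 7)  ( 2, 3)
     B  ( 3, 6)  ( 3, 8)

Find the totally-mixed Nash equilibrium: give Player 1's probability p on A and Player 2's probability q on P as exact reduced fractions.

p=1/3, q=1/5

P1 indiff ⇒ q·7+(1-q)·2 = q·3+(1-q)·3 ⇒ q(4) = (1-q)(1) ⇒ q = 1/5
P2 indiff ⇒ p·7+(1-p)·6 = p·3+(1-p)·8 ⇒ p(4) = (1-p)(2) ⇒ p = 1/3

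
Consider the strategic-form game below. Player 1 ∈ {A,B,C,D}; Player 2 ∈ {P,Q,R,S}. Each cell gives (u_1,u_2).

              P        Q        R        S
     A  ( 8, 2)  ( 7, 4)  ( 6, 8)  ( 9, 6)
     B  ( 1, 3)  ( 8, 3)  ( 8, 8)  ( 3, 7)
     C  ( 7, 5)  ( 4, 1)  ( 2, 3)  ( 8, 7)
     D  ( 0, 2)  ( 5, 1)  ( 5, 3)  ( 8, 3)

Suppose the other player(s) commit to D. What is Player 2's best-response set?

argmax u_2 = {R,S}

u_2(P vs D) = 2
u_2(Q vs D) = 1
u_2(R vs D) = 3
u_2(S vs D) = 3
max payoff 3 at {R,S}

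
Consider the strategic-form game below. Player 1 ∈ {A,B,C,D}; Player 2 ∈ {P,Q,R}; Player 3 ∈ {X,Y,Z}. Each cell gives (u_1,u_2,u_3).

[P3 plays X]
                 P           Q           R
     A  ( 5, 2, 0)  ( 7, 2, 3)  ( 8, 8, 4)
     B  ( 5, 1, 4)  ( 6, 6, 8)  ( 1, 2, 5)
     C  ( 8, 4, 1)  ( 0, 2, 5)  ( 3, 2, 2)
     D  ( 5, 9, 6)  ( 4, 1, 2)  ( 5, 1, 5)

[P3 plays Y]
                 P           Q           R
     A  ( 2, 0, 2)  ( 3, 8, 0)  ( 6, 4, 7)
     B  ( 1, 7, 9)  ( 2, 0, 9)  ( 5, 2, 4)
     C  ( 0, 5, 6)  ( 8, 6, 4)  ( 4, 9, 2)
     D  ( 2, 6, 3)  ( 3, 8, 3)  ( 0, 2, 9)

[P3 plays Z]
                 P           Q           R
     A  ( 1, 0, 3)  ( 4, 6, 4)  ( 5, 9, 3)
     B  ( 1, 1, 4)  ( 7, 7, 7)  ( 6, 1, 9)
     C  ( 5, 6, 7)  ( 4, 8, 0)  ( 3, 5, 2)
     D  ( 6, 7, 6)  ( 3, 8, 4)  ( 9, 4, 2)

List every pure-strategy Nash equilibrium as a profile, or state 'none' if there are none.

PSNE: ∅

(A,P,X): not NE [P1→C gives 8>5; P2→R gives 8>2; P3→Z gives 3>0]
(A,P,Y): not NE [P2→Q gives 8>0; P3→Z gives 3>2]
(A,P,Z): not NE [P1→D gives 6>1; P2→R gives 9>0]
(A,Q,X): not NE [P2→R gives 8>2; P3→Z gives 4>3]
(A,Q,Y): not NE [P1→C gives 8>3; P3→Z gives 4>0]
(A,Q,Z): not NE [P1→B gives 7>4; P2→R gives 9>6]
(A,R,X): not NE [P3→Y gives 7>4]
(A,R,Y): not NE [P2→Q gives 8>4]
(A,R,Z): not NE [P1→D gives 9>5; P3→Y gives 7>3]
(B,P,X): not NE [P1→C gives 8>5; P2→Q gives 6>1; P3→Y gives 9>4]
(B,P,Y): not NE [P1→D gives 2>1]
(B,P,Z): not NE [P1→D gives 6>1; P2→Q gives 7>1; P3→Y gives 9>4]
(B,Q,X): not NE [P1→A gives 7>6; P3→Y gives 9>8]
(B,Q,Y): not NE [P1→C gives 8>2; P2→P gives 7>0]
(B,Q,Z): not NE [P3→Y gives 9>7]
(B,R,X): not NE [P1→A gives 8>1; P2→Q gives 6>2; P3→Z gives 9>5]
(B,R,Y): not NE [P1→A gives 6>5; P2→P gives 7>2; P3→Z gives 9>4]
(B,R,Z): not NE [P1→D gives 9>6; P2→Q gives 7>1]
(C,P,X): not NE [P3→Z gives 7>1]
(C,P,Y): not NE [P1→D gives 2>0; P2→R gives 9>5; P3→Z gives 7>6]
(C,P,Z): not NE [P1→D gives 6>5; P2→Q gives 8>6]
(C,Q,X): not NE [P1→A gives 7>0; P2→P gives 4>2]
(C,Q,Y): not NE [P2→R gives 9>6; P3→X gives 5>4]
(C,Q,Z): not NE [P1→B gives 7>4; P3→X gives 5>0]
(C,R,X): not NE [P1→A gives 8>3; P2→P gives 4>2]
(C,R,Y): not NE [P1→A gives 6>4]
(C,R,Z): not NE [P1→D gives 9>3; P2→Q gives 8>5]
(D,P,X): not NE [P1→C gives 8>5]
(D,P,Y): not NE [P2→Q gives 8>6; P3→Z gives 6>3]
(D,P,Z): not NE [P2→Q gives 8>7]
(D,Q,X): not NE [P1→A gives 7>4; P2→P gives 9>1; P3→Z gives 4>2]
(D,Q,Y): not NE [P1→C gives 8>3; P3→Z gives 4>3]
(D,Q,Z): not NE [P1→B gives 7>3]
(D,R,X): not NE [P1→A gives 8>5; P2→P gives 9>1; P3→Y gives 9>5]
(D,R,Y): not NE [P1→A gives 6>0; P2→Q gives 8>2]
(D,R,Z): not NE [P2→Q gives 8>4; P3→Y gives 9>2]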